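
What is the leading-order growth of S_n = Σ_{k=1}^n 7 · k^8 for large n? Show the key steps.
S_n ~ 7 · n^9 / 9

By integral comparison (Euler-Maclaurin), Σ_{k=1}^n 7 · k^8 = 7 · ∫_0^n x^8 dx + O(n^8) = 7 · n^9/9 + O(n^8). (Equivalently, Faulhaber's formula gives the same leading term.)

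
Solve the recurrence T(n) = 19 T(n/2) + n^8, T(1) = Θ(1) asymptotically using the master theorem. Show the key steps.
T(n) = Θ(n^8)

log_2 19 ≈ 4.248. f(n) = n^8 dominates n^(log_2 19) since 8 > 4.248, and the regularity condition a·f(n/b) = 19·(n/2)^8 = (19/256)·n^8 ≤ c·f(n) holds with c = 19/256 ≈ 0.0742 < 1. So this is Case 3: T(n) = Θ(f(n)) = Θ(n^8).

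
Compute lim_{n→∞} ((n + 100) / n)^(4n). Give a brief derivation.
lim = e^400

Rewrite as (1 + 100/n)^(4n). By the standard limit (1 + x/n)^n → e^x, we have (1 + 100/n)^n → e^100, and raising to the 4th power gives e^400.
More precisely, ln[(1 + 100/n)^(4n)] = 4n · ln(1 + 100/n) = 4n · (100/n + O(1/n^2)) = 400 + O(1/n) → 400.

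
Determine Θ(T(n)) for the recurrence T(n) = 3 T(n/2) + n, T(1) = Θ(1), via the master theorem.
T(n) = Θ(n^(log_2 3))

Master theorem: compare f(n) = n to n^(log_2 3) where log_2 3 ≈ 1.585. Since 1 < log_2 3, we have f(n) = O(n^(log_2 3 − ε)) for some ε > 0 — Case 1. Hence T(n) = Θ(n^(log_2 3)).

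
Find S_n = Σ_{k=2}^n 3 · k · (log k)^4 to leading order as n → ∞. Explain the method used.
S_n ~ 3 · n^2 · (log n)^4 / 2

By integral comparison, S_n = ∫_1^n 3 · x · (log x)^4 dx + O(n · (log n)^4). For the integral, the leading term of ∫_1^n x^1 (log x)^4 dx is n^2/2 · (log n)^4 (by repeated integration by parts; each step lowers the log-exponent and produces a relatively O(1/log n) correction). Hence S_n ~ 3 · n^2 · (log n)^4 / 2.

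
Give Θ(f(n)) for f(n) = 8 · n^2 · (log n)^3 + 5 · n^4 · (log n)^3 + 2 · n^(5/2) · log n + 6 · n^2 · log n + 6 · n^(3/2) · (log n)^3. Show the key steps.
f(n) ∈ Θ(n^4 · (log n)^3)

Compare the terms by growth order. For large n, n^a · (log n)^b dominates n^a' · (log n)^b' iff a > a', or (a = a' and b > b'). Ranking the 5 terms shows the dominant one is 5 · n^4 · (log n)^3. Hence f(n) ∈ Θ(n^4 · (log n)^3).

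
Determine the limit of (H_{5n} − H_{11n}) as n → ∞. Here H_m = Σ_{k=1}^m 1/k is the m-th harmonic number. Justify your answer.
lim = ln(5/11)

Euler-Maclaurin gives H_m = ln m + γ + 1/(2m) + O(1/m^2). The γ and O(1/m) terms cancel in the difference:
  H_{5n} − H_{11n} = ln(5n) − ln(11n) + O(1/n) = ln(5/11) + O(1/n).
Hence the limit is ln(5/11).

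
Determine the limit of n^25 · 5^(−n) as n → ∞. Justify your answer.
lim = 0

Exponentials with base > 1 dominate every fixed polynomial: for any fixed c, n^c / 5^n → 0 as n → ∞ (e.g. by the ratio test, or by writing 5^n = e^(n ln 5) and noting e^(n ln 5) / n^c → ∞). Hence n^25 · 5^(−n) = n^25 / 5^n → 0.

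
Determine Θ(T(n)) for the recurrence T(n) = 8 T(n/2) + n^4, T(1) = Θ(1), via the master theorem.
T(n) = Θ(n^4)

log_2 8 ≈ 3.000. f(n) = n^4 dominates n^(log_2 8) since 4 > 3.000, and the regularity condition a·f(n/b) = 8·(n/2)^4 = (8/16)·n^4 ≤ c·f(n) holds with c = 8/16 ≈ 0.5 < 1. So this is Case 3: T(n) = Θ(f(n)) = Θ(n^4).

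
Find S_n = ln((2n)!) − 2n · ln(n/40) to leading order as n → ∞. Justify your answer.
S_n ~ 2n · (ln 80 − 1) + O(ln n)

Stirling: ln((2n)!) = 2n ln(2n) − 2n + O(ln n).
  S_n = 2n ln(2n) − 2n − 2n ln(n/40) + O(ln n)
      = 2n ln(2n) − 2n ln n + 2n ln 40 − 2n + O(ln n)
      = 2n ln 2 + 2n ln 40 − 2n + O(ln n)
      = 2n (ln 80 − 1) + O(ln n).
Numerically ln(80) − 1 ≈ 3.3820.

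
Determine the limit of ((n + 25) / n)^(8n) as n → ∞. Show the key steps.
lim = e^200

Rewrite as (1 + 25/n)^(8n). By the standard limit (1 + x/n)^n → e^x, we have (1 + 25/n)^n → e^25, and raising to the 8th power gives e^200.
More precisely, ln[(1 + 25/n)^(8n)] = 8n · ln(1 + 25/n) = 8n · (25/n + O(1/n^2)) = 200 + O(1/n) → 200.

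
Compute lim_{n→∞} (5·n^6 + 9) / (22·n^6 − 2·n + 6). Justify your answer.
lim = 5/22

For large n the leading n^6 terms dominate both numerator and denominator. Dividing top and bottom by n^6, every other term tends to 0, leaving 5/22.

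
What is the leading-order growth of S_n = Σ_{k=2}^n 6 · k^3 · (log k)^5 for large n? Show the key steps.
S_n ~ 3 · n^4 · (log n)^5 / 2

By integral comparison, S_n = ∫_1^n 6 · x^3 · (log x)^5 dx + O(n^3 · (log n)^5). For the integral, the leading term of ∫_1^n x^3 (log x)^5 dx is n^4/4 · (log n)^5 (by repeated integration by parts; each step lowers the log-exponent and produces a relatively O(1/log n) correction). Hence S_n ~ 3 · n^4 · (log n)^5 / 2.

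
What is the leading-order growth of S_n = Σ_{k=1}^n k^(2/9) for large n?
S_n ~ (9/11) · n^(11/9)

Integral comparison: Σ_{k=1}^n k^(2/9) = ∫_0^n x^(2/9) dx + O(n^(2/9)). The integral is n^(1 + 2/9) / (1 + 2/9) = n^((2+9)/9) / ((2+9)/9) = (9/11) · n^(11/9).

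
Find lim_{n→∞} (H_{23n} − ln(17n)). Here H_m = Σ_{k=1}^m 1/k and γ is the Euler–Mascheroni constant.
lim = ln(23/17) + γ

By Euler-Maclaurin, H_m = ln m + γ + O(1/m). So
  H_{23n} − ln(17n) = ln(23n) + γ − ln(17n) + O(1/n)
                       = ln(23/17) + γ + O(1/n).
Hence the limit is ln(23/17) + γ.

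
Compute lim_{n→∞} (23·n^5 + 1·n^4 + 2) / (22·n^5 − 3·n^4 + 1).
lim = 23/22

For large n the leading n^5 terms dominate both numerator and denominator. Dividing top and bottom by n^5, every other term tends to 0, leaving 23/22.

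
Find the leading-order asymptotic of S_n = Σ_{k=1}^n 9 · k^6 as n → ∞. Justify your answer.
S_n ~ 9 · n^7 / 7

By integral comparison (Euler-Maclaurin), Σ_{k=1}^n 9 · k^6 = 9 · ∫_0^n x^6 dx + O(n^6) = 9 · n^7/7 + O(n^6). (Equivalently, Faulhaber's formula gives the same leading term.)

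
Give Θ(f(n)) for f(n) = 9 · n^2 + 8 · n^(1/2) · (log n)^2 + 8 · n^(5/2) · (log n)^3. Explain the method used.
f(n) ∈ Θ(n^(5/2) · (log n)^3)

Compare the terms by growth order. For large n, n^a · (log n)^b dominates n^a' · (log n)^b' iff a > a', or (a = a' and b > b'). Ranking the 3 terms shows the dominant one is 8 · n^(5/2) · (log n)^3. Hence f(n) ∈ Θ(n^(5/2) · (log n)^3).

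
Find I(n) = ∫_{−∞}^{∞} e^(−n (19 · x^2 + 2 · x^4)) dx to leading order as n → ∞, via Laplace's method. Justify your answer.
I(n) ~ sqrt(π/(19n))

φ(x) = 19 · x^2 + 2 · x^4 has its unique global minimum at x* = 0 (since φ'(x) = 38x + 8x^3 = 0 only at x = 0 for real x with both coefficients positive, and φ → ∞ as |x| → ∞). At x* = 0, φ(0) = 0 and φ''(0) = 38. Laplace's method then gives
  I(n) ~ sqrt(2π / (n · φ''(0))) · e^(−n φ(0)) = sqrt(2π / (38n)) = sqrt(π/(19n)).
The 2 · x^4 term contributes only at subleading order (an O(1/n) relative correction).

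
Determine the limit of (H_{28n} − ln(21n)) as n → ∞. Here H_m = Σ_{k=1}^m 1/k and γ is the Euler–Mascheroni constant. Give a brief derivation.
lim = ln(4/3) + γ

By Euler-Maclaurin, H_m = ln m + γ + O(1/m). So
  H_{28n} − ln(21n) = ln(28n) + γ − ln(21n) + O(1/n)
                       = ln(28/21) + γ + O(1/n).
Hence the limit is ln(28/21) + γ (= ln(4/3)).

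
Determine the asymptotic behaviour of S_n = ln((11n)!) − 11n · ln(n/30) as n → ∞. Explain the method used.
S_n ~ 11n · (ln 330 − 1) + O(ln n)

Stirling: ln((11n)!) = 11n ln(11n) − 11n + O(ln n).
  S_n = 11n ln(11n) − 11n − 11n ln(n/30) + O(ln n)
      = 11n ln(11n) − 11n ln n + 11n ln 30 − 11n + O(ln n)
      = 11n ln 11 + 11n ln 30 − 11n + O(ln n)
      = 11n (ln 330 − 1) + O(ln n).
Numerically ln(330) − 1 ≈ 4.7991.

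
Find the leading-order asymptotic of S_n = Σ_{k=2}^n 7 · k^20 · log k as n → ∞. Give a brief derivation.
S_n ~ n^21 log n / 3 − n^21 / 63

By integral comparison, S_n = ∫_1^n 7 · x^20 · log x dx + O(n^20 · log n). For the integral, ∫ x^20 log x dx = n^21 log n / 21 − n^21/441 (integration by parts). Hence S_n ~ n^21 log n / 3 − n^21 / 63.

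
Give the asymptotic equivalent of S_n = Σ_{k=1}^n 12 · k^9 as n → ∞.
S_n ~ 6 · n^10 / 5

By integral comparison (Euler-Maclaurin), Σ_{k=1}^n 12 · k^9 = 12 · ∫_0^n x^9 dx + O(n^9) = 12 · n^10/10 = 6 · n^10 / 5 + O(n^9). (Equivalently, Faulhaber's formula gives the same leading term.)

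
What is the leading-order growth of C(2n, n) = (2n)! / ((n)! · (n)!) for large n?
C(2n, n) ~ (4)^(n) · sqrt(1/(π·n))

Write N = n. Apply Stirling to each factorial:
  (2N)! ~ sqrt(2π·2N) · (2N/e)^(2N),
  N! ~ sqrt(2π N) · (N/e)^N,
  (1N)! ~ sqrt(2π·1N) · (1N/e)^(1N).
The exponential factors combine to (2N)^(2N) / (N^N · (1N)^(1N)) = 2^(2N)/1^(1N) = (2^2/1^1)^N = (4)^N.
The square-root prefactors combine to sqrt(2π·2N) / (sqrt(2π N)·sqrt(2π·1N)) = sqrt(2 / (2π·1·N)) = sqrt(1/(π·n)).
Substituting N = n: C(2n, n) ~ (4)^(n) · sqrt(1/(π·n)).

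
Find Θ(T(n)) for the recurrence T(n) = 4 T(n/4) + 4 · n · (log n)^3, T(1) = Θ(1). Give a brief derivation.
T(n) = Θ(n · (log n)^4)

Here log_4 4 = 1 and f(n) = 4 · n · (log n)^3 = Θ(n^(log_4 4) · (log n)^3). This is the extended Case 2 of the master theorem (f matches the critical exponent up to log factors), giving T(n) = Θ(n^(log_4 4) · (log n)^(3+1)) = Θ(n · (log n)^4).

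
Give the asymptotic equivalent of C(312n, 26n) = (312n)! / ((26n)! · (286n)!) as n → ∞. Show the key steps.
C(312n, 26n) ~ (8916100448256/285311670611)^(26n) · sqrt(6/(11π·26n))

Write N = 26n. Apply Stirling to each factorial:
  (12N)! ~ sqrt(2π·12N) · (12N/e)^(12N),
  N! ~ sqrt(2π N) · (N/e)^N,
  (11N)! ~ sqrt(2π·11N) · (11N/e)^(11N).
The exponential factors combine to (12N)^(12N) / (N^N · (11N)^(11N)) = 12^(12N)/11^(11N) = (12^12/11^11)^N = (8916100448256/285311670611)^N.
The square-root prefactors combine to sqrt(2π·12N) / (sqrt(2π N)·sqrt(2π·11N)) = sqrt(12 / (2π·11·N)) = sqrt(6/(11π·26n)).
Substituting N = 26n: C(312n, 26n) ~ (8916100448256/285311670611)^(26n) · sqrt(6/(11π·26n)).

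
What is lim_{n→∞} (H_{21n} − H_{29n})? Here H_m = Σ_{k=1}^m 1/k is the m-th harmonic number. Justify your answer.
lim = ln(21/29)

Euler-Maclaurin gives H_m = ln m + γ + 1/(2m) + O(1/m^2). The γ and O(1/m) terms cancel in the difference:
  H_{21n} − H_{29n} = ln(21n) − ln(29n) + O(1/n) = ln(21/29) + O(1/n).
Hence the limit is ln(21/29).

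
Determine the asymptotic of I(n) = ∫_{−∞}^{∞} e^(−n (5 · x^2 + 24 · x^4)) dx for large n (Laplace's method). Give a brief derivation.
I(n) ~ sqrt(π/(5n))

φ(x) = 5 · x^2 + 24 · x^4 has its unique global minimum at x* = 0 (since φ'(x) = 10x + 96x^3 = 0 only at x = 0 for real x with both coefficients positive, and φ → ∞ as |x| → ∞). At x* = 0, φ(0) = 0 and φ''(0) = 10. Laplace's method then gives
  I(n) ~ sqrt(2π / (n · φ''(0))) · e^(−n φ(0)) = sqrt(2π / (10n)) = sqrt(π/(5n)).
The 24 · x^4 term contributes only at subleading order (an O(1/n) relative correction).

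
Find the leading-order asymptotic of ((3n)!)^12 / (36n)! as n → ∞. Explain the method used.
((3n)!)^12/(36n)! ~ ((2π·3n)^(11/2) / sqrt(12)) · 12^(−12·3n)  →  0

Write N = 3n. Stirling: N! ~ sqrt(2π N)(N/e)^N and (12N)! ~ sqrt(2π·12N)·(12N/e)^(12N).
  (N!)^12/(12N)! ~ (2π N)^(12/2) (N/e)^(12N) / [sqrt(2π·12N) (12N/e)^(12N)]
     = (2π N)^(12/2) / sqrt(2π·12N) · (N/(12N))^(12N)
     = (2π N)^((12−1)/2) / sqrt(12) · 12^(−12N).
Since 12^12 > 1, the factor 12^(−12N) decays exponentially, so the ratio → 0. Substituting N = 3n gives the stated form.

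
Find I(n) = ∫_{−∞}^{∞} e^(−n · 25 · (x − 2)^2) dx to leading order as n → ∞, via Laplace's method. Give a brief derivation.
I(n) = sqrt(π/(25n))

Here φ(x) = 25 · (x − 2)^2 has its unique minimum at x* = 2 with φ(x*) = 0 and φ''(x*) = 50. Laplace's method gives
  I(n) ~ e^(−n φ(x*)) · sqrt(2π / (n · φ''(x*))) = sqrt(2π / (50n)) = sqrt(π/(25n)).
This is exact: substituting u = (x − 2)·sqrt(25n) gives I(n) = (1/sqrt(25n)) ∫_{−∞}^{∞} e^(−u^2) du = sqrt(π/(25n)).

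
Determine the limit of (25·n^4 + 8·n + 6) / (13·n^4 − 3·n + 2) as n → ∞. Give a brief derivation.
lim = 25/13

For large n the leading n^4 terms dominate both numerator and denominator. Dividing top and bottom by n^4, every other term tends to 0, leaving 25/13.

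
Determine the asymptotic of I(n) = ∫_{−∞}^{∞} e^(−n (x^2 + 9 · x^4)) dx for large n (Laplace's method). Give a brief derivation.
I(n) ~ sqrt(π/n)

φ(x) = x^2 + 9 · x^4 has its unique global minimum at x* = 0 (since φ'(x) = 2x + 36x^3 = 0 only at x = 0 for real x with both coefficients positive, and φ → ∞ as |x| → ∞). At x* = 0, φ(0) = 0 and φ''(0) = 2. Laplace's method then gives
  I(n) ~ sqrt(2π / (n · φ''(0))) · e^(−n φ(0)) = sqrt(2π / (2n)) = sqrt(π/n).
The 9 · x^4 term contributes only at subleading order (an O(1/n) relative correction).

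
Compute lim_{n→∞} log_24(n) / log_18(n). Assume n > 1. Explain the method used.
lim = ln(18) / ln(24) = log_24(18)

Change of base: log_24(n) = ln n / ln 24 and log_18(n) = ln n / ln 18. The ratio is (ln n / ln 24) · (ln 18 / ln n) = ln 18 / ln 24, a constant independent of n. So the limit is ln 18 / ln 24 = log_24(18).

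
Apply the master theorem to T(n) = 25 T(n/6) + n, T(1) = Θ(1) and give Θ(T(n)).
T(n) = Θ(n^(log_6 25))

Master theorem: compare f(n) = n to n^(log_6 25) where log_6 25 ≈ 1.796. Since 1 < log_6 25, we have f(n) = O(n^(log_6 25 − ε)) for some ε > 0 — Case 1. Hence T(n) = Θ(n^(log_6 25)).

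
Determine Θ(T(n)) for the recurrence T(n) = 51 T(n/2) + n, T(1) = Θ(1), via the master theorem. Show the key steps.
T(n) = Θ(n^(log_2 51))

Master theorem: compare f(n) = n to n^(log_2 51) where log_2 51 ≈ 5.672. Since 1 < log_2 51, we have f(n) = O(n^(log_2 51 − ε)) for some ε > 0 — Case 1. Hence T(n) = Θ(n^(log_2 51)).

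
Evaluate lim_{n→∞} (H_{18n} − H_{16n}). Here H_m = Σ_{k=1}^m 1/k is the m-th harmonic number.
lim = ln(18/16) = ln(9/8)

Euler-Maclaurin gives H_m = ln m + γ + 1/(2m) + O(1/m^2). The γ and O(1/m) terms cancel in the difference:
  H_{18n} − H_{16n} = ln(18n) − ln(16n) + O(1/n) = ln(18/16) + O(1/n).
Hence the limit is ln(18/16) = ln(9/8).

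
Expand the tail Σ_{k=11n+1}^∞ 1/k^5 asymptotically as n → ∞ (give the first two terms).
Σ_{k>11n} 1/k^5 = 1/(4 · (11n)^4) − 1/(2 · (11n)^5) + O(1/(11n)^6)

Compare to the integral: ∫_{11n}^∞ x^(−5) dx = [−x^(−4)/4]_{11n}^∞ = 1/((5−1)·(11n)^4). The Euler-Maclaurin correction adds −f(11n)/2 = −1/(2·(11n)^5). Euler-Maclaurin then gives
  Σ_{k>11n} 1/k^5 = ∫_{11n}^∞ dx/x^5 − 1/(2·(11n)^5) + O(1/(11n)^6).
(Equivalently this is ζ(5) − Σ_{k≤11n} 1/k^5.)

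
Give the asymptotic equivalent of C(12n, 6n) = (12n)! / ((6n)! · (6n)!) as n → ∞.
C(12n, 6n) ~ (4)^(6n) · sqrt(1/(π·6n))

Write N = 6n. Apply Stirling to each factorial:
  (2N)! ~ sqrt(2π·2N) · (2N/e)^(2N),
  N! ~ sqrt(2π N) · (N/e)^N,
  (1N)! ~ sqrt(2π·1N) · (1N/e)^(1N).
The exponential factors combine to (2N)^(2N) / (N^N · (1N)^(1N)) = 2^(2N)/1^(1N) = (2^2/1^1)^N = (4)^N.
The square-root prefactors combine to sqrt(2π·2N) / (sqrt(2π N)·sqrt(2π·1N)) = sqrt(2 / (2π·1·N)) = sqrt(1/(π·6n)).
Substituting N = 6n: C(12n, 6n) ~ (4)^(6n) · sqrt(1/(π·6n)).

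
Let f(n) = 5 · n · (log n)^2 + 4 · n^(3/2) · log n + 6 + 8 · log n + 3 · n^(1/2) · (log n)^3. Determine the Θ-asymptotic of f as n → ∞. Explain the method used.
f(n) ∈ Θ(n^(3/2) · log n)

Compare the terms by growth order. For large n, n^a · (log n)^b dominates n^a' · (log n)^b' iff a > a', or (a = a' and b > b'). Ranking the 5 terms shows the dominant one is 4 · n^(3/2) · log n. Hence f(n) ∈ Θ(n^(3/2) · log n).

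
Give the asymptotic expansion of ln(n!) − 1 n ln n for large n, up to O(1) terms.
ln(n!) − 1 n ln n = −n + (1/2) ln(2π·n) + O(1/n)

Stirling: ln((n)!) = n ln(n) − n + (1/2) ln(2π·n) + O(1/n).
Since n ln(n) = 1n ln n, subtracting 1n ln n cancels the n ln n term exactly. What remains is −n + (1/2) ln(2π·n) + O(1/n).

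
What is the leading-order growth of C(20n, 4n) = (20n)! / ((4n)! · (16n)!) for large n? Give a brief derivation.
C(20n, 4n) ~ (3125/256)^(4n) · sqrt(5/(8π·4n))

Write N = 4n. Apply Stirling to each factorial:
  (5N)! ~ sqrt(2π·5N) · (5N/e)^(5N),
  N! ~ sqrt(2π N) · (N/e)^N,
  (4N)! ~ sqrt(2π·4N) · (4N/e)^(4N).
The exponential factors combine to (5N)^(5N) / (N^N · (4N)^(4N)) = 5^(5N)/4^(4N) = (5^5/4^4)^N = (3125/256)^N.
The square-root prefactors combine to sqrt(2π·5N) / (sqrt(2π N)·sqrt(2π·4N)) = sqrt(5 / (2π·4·N)) = sqrt(5/(8π·4n)).
Substituting N = 4n: C(20n, 4n) ~ (3125/256)^(4n) · sqrt(5/(8π·4n)).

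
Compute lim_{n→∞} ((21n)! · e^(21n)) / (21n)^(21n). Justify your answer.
lim = ∞

Stirling: (21n)! ~ sqrt(2π·21n) · (21n/e)^(21n). Hence
  (21n)! · e^(21n) / (21n)^(21n) ~ sqrt(2π·21n) = sqrt(2π·21) · sqrt(n) → ∞.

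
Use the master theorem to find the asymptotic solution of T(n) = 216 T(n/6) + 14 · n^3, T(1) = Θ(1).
T(n) = Θ(n^3 log n)

log_6 216 = 3, and f(n) = 14 · n^3 = Θ(n^(log_6 216)). This is Case 2 of the master theorem: T(n) = Θ(f(n) · log n) = Θ(n^3 log n).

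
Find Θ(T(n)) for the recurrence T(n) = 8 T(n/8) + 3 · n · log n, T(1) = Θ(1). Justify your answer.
T(n) = Θ(n · (log n)^2)

Here log_8 8 = 1 and f(n) = 3 · n · log n = Θ(n^(log_8 8) · (log n)^1). This is the extended Case 2 of the master theorem (f matches the critical exponent up to log factors), giving T(n) = Θ(n^(log_8 8) · (log n)^(1+1)) = Θ(n · (log n)^2).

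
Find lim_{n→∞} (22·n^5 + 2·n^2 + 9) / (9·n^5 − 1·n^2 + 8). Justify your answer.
lim = 22/9

For large n the leading n^5 terms dominate both numerator and denominator. Dividing top and bottom by n^5, every other term tends to 0, leaving 22/9.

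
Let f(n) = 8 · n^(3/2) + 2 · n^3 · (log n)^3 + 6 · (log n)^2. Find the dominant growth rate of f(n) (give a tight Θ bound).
f(n) ∈ Θ(n^3 · (log n)^3)

Compare the terms by growth order. For large n, n^a · (log n)^b dominates n^a' · (log n)^b' iff a > a', or (a = a' and b > b'). Ranking the 3 terms shows the dominant one is 2 · n^3 · (log n)^3. Hence f(n) ∈ Θ(n^3 · (log n)^3).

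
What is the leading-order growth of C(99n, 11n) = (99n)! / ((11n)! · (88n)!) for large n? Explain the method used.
C(99n, 11n) ~ (387420489/16777216)^(11n) · sqrt(9/(16π·11n))

Write N = 11n. Apply Stirling to each factorial:
  (9N)! ~ sqrt(2π·9N) · (9N/e)^(9N),
  N! ~ sqrt(2π N) · (N/e)^N,
  (8N)! ~ sqrt(2π·8N) · (8N/e)^(8N).
The exponential factors combine to (9N)^(9N) / (N^N · (8N)^(8N)) = 9^(9N)/8^(8N) = (9^9/8^8)^N = (387420489/16777216)^N.
The square-root prefactors combine to sqrt(2π·9N) / (sqrt(2π N)·sqrt(2π·8N)) = sqrt(9 / (2π·8·N)) = sqrt(9/(16π·11n)).
Substituting N = 11n: C(99n, 11n) ~ (387420489/16777216)^(11n) · sqrt(9/(16π·11n)).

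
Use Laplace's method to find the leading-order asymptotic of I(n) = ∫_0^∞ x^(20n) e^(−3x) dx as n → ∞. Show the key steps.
I(n) ~ (sqrt(2π·20n) / 3) · (20n/(3e))^(20n)

Write the integrand as exp(20n ln x − 3x) and set f(x) = 20n ln x − 3x. Then f'(x) = 20n/x − 3 = 0 at x* = 20n/3, and f''(x*) = −20n/x*^2 = −3^2/(20n). Laplace's method (interior maximum) gives
  I(n) ~ e^(f(x*)) · sqrt(2π / |f''(x*)|)
        = exp(20n ln(20n/3) − 20n) · sqrt(2π · 20n / 3^2)
        = (20n/3)^(20n) e^(−20n) · sqrt(2π·20n) / 3
        = (sqrt(2π·20n) / 3) · (20n/(3e))^(20n).
This matches Γ(20n+1)/3^(20n+1) with Stirling applied to Γ.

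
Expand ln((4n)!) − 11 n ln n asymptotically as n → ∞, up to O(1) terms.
ln((4n)!) − 11 n ln n = −7 n ln n + 4(ln 4 − 1) n + (1/2) ln(2π·4n) + O(1/n)

Stirling: ln((4n)!) = 4n ln(4n) − 4n + (1/2) ln(2π·4n) + O(1/n).
Expand 4n ln(4n) = 4n (ln n + ln 4) = 4n ln n + 4n ln 4.
Subtract 11n ln n: leading term is (4 − 11) n ln n = −7 n ln n. The next term is 4n ln 4 − 4n = 4(ln 4 − 1) n. Then the (1/2) ln(2π·4n) correction.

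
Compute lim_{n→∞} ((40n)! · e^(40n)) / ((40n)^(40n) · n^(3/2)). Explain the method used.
lim = 0

Stirling: (40n)! ~ sqrt(2π·40n) · (40n/e)^(40n). Hence
  (40n)! · e^(40n) / (40n)^(40n) ~ sqrt(2π·40n).
Dividing by n^(3/2): sqrt(2π·40n) / n^(3/2) = sqrt(2π·40) · n^((1−3)/2), so the expression behaves like sqrt(2π·40) · n^((1−3)/2) → 0.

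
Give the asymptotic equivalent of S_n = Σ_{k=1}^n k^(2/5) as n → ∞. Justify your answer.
S_n ~ (5/7) · n^(7/5)

Integral comparison: Σ_{k=1}^n k^(2/5) = ∫_0^n x^(2/5) dx + O(n^(2/5)). The integral is n^(1 + 2/5) / (1 + 2/5) = n^((2+5)/5) / ((2+5)/5) = (5/7) · n^(7/5).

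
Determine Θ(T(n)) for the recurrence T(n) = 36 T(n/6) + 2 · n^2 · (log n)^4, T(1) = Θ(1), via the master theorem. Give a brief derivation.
T(n) = Θ(n^2 · (log n)^5)

Here log_6 36 = 2 and f(n) = 2 · n^2 · (log n)^4 = Θ(n^(log_6 36) · (log n)^4). This is the extended Case 2 of the master theorem (f matches the critical exponent up to log factors), giving T(n) = Θ(n^(log_6 36) · (log n)^(4+1)) = Θ(n^2 · (log n)^5).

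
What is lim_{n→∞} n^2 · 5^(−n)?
lim = 0

Exponentials with base > 1 dominate every fixed polynomial: for any fixed c, n^c / 5^n → 0 as n → ∞ (e.g. by the ratio test, or by writing 5^n = e^(n ln 5) and noting e^(n ln 5) / n^c → ∞). Hence n^2 · 5^(−n) = n^2 / 5^n → 0.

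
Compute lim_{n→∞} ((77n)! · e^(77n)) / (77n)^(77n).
lim = ∞

Stirling: (77n)! ~ sqrt(2π·77n) · (77n/e)^(77n). Hence
  (77n)! · e^(77n) / (77n)^(77n) ~ sqrt(2π·77n) = sqrt(2π·77) · sqrt(n) → ∞.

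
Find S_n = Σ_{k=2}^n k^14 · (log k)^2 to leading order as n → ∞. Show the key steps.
S_n ~ n^15 · (log n)^2 / 15

By integral comparison, S_n = ∫_1^n x^14 · (log x)^2 dx + O(n^14 · (log n)^2). For the integral, the leading term of ∫_1^n x^14 (log x)^2 dx is n^15/15 · (log n)^2 (by repeated integration by parts; each step lowers the log-exponent and produces a relatively O(1/log n) correction). Hence S_n ~ n^15 · (log n)^2 / 15.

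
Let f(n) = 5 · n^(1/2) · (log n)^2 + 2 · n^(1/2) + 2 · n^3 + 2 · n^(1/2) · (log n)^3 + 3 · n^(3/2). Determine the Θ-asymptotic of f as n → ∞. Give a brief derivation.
f(n) ∈ Θ(n^3)

Compare the terms by growth order. For large n, n^a · (log n)^b dominates n^a' · (log n)^b' iff a > a', or (a = a' and b > b'). Ranking the 5 terms shows the dominant one is 2 · n^3. Hence f(n) ∈ Θ(n^3).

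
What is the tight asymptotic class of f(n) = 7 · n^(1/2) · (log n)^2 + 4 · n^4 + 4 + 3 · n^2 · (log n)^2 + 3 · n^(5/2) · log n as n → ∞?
f(n) ∈ Θ(n^4)

Compare the terms by growth order. For large n, n^a · (log n)^b dominates n^a' · (log n)^b' iff a > a', or (a = a' and b > b'). Ranking the 5 terms shows the dominant one is 4 · n^4. Hence f(n) ∈ Θ(n^4).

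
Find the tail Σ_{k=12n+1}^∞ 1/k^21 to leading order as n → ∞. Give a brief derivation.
Σ_{k>12n} 1/k^21 ~ 1/(20 · (12n)^20)

Compare to the integral: ∫_{12n}^∞ x^(−21) dx = [−x^(−20)/20]_{12n}^∞ = 1/((21−1)·(12n)^20). Euler-Maclaurin then gives
  Σ_{k>12n} 1/k^21 = ∫_{12n}^∞ dx/x^21 − 1/(2·(12n)^21) + O(1/(12n)^22).
(Equivalently this is ζ(21) − Σ_{k≤12n} 1/k^21.)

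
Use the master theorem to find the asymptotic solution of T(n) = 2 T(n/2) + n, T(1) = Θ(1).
T(n) = Θ(n log n)

log_2 2 = 1, and f(n) = n = Θ(n^(log_2 2)). This is Case 2 of the master theorem: T(n) = Θ(f(n) · log n) = Θ(n log n).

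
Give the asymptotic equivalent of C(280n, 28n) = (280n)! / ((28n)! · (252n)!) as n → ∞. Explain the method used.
C(280n, 28n) ~ (10000000000/387420489)^(28n) · sqrt(5/(9π·28n))

Write N = 28n. Apply Stirling to each factorial:
  (10N)! ~ sqrt(2π·10N) · (10N/e)^(10N),
  N! ~ sqrt(2π N) · (N/e)^N,
  (9N)! ~ sqrt(2π·9N) · (9N/e)^(9N).
The exponential factors combine to (10N)^(10N) / (N^N · (9N)^(9N)) = 10^(10N)/9^(9N) = (10^10/9^9)^N = (10000000000/387420489)^N.
The square-root prefactors combine to sqrt(2π·10N) / (sqrt(2π N)·sqrt(2π·9N)) = sqrt(10 / (2π·9·N)) = sqrt(5/(9π·28n)).
Substituting N = 28n: C(280n, 28n) ~ (10000000000/387420489)^(28n) · sqrt(5/(9π·28n)).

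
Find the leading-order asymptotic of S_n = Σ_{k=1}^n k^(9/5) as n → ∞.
S_n ~ (5/14) · n^(14/5)

Integral comparison: Σ_{k=1}^n k^(9/5) = ∫_0^n x^(9/5) dx + O(n^(9/5)). The integral is n^(1 + 9/5) / (1 + 9/5) = n^((9+5)/5) / ((9+5)/5) = (5/14) · n^(14/5).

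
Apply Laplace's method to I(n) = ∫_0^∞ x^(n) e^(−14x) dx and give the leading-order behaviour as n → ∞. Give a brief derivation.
I(n) ~ (sqrt(2π·n) / 14) · (n/(14e))^(n)

Write the integrand as exp(n ln x − 14x) and set f(x) = n ln x − 14x. Then f'(x) = n/x − 14 = 0 at x* = n/14, and f''(x*) = −n/x*^2 = −14^2/(n). Laplace's method (interior maximum) gives
  I(n) ~ e^(f(x*)) · sqrt(2π / |f''(x*)|)
        = exp(n ln(n/14) − n) · sqrt(2π · n / 14^2)
        = (n/14)^(n) e^(−n) · sqrt(2π·n) / 14
        = (sqrt(2π·n) / 14) · (n/(14e))^(n).
This matches Γ(n+1)/14^(n+1) with Stirling applied to Γ.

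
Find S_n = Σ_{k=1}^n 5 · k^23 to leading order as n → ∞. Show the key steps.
S_n ~ 5 · n^24 / 24

By integral comparison (Euler-Maclaurin), Σ_{k=1}^n 5 · k^23 = 5 · ∫_0^n x^23 dx + O(n^23) = 5 · n^24/24 + O(n^23). (Equivalently, Faulhaber's formula gives the same leading term.)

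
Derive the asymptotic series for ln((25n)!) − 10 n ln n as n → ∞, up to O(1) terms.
ln((25n)!) − 10 n ln n = 15 n ln n + 25(ln 25 − 1) n + (1/2) ln(2π·25n) + O(1/n)

Stirling: ln((25n)!) = 25n ln(25n) − 25n + (1/2) ln(2π·25n) + O(1/n).
Expand 25n ln(25n) = 25n (ln n + ln 25) = 25n ln n + 25n ln 25.
Subtract 10n ln n: leading term is (25 − 10) n ln n = 15 n ln n. The next term is 25n ln 25 − 25n = 25(ln 25 − 1) n. Then the (1/2) ln(2π·25n) correction.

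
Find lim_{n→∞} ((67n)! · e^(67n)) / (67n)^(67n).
lim = ∞

Stirling: (67n)! ~ sqrt(2π·67n) · (67n/e)^(67n). Hence
  (67n)! · e^(67n) / (67n)^(67n) ~ sqrt(2π·67n) = sqrt(2π·67) · sqrt(n) → ∞.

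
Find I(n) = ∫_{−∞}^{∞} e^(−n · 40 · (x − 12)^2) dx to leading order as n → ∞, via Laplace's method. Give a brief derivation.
I(n) = sqrt(π/(40n))

Here φ(x) = 40 · (x − 12)^2 has its unique minimum at x* = 12 with φ(x*) = 0 and φ''(x*) = 80. Laplace's method gives
  I(n) ~ e^(−n φ(x*)) · sqrt(2π / (n · φ''(x*))) = sqrt(2π / (80n)) = sqrt(π/(40n)).
This is exact: substituting u = (x − 12)·sqrt(40n) gives I(n) = (1/sqrt(40n)) ∫_{−∞}^{∞} e^(−u^2) du = sqrt(π/(40n)).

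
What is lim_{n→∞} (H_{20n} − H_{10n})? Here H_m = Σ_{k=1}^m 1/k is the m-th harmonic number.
lim = ln(20/10) = ln 2

Euler-Maclaurin gives H_m = ln m + γ + 1/(2m) + O(1/m^2). The γ and O(1/m) terms cancel in the difference:
  H_{20n} − H_{10n} = ln(20n) − ln(10n) + O(1/n) = ln(20/10) + O(1/n).
Hence the limit is ln(20/10) = ln 2.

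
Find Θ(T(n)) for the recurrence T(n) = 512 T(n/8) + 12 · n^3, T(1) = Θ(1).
T(n) = Θ(n^3 log n)

log_8 512 = 3, and f(n) = 12 · n^3 = Θ(n^(log_8 512)). This is Case 2 of the master theorem: T(n) = Θ(f(n) · log n) = Θ(n^3 log n).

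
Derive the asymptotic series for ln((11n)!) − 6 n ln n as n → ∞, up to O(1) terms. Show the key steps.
ln((11n)!) − 6 n ln n = 5 n ln n + 11(ln 11 − 1) n + (1/2) ln(2π·11n) + O(1/n)

Stirling: ln((11n)!) = 11n ln(11n) − 11n + (1/2) ln(2π·11n) + O(1/n).
Expand 11n ln(11n) = 11n (ln n + ln 11) = 11n ln n + 11n ln 11.
Subtract 6n ln n: leading term is (11 − 6) n ln n = 5 n ln n. The next term is 11n ln 11 − 11n = 11(ln 11 − 1) n. Then the (1/2) ln(2π·11n) correction.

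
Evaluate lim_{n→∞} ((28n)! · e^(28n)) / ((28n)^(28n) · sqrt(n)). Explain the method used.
lim = sqrt(2π·28)

Stirling: (28n)! ~ sqrt(2π·28n) · (28n/e)^(28n). Hence
  (28n)! · e^(28n) / (28n)^(28n) ~ sqrt(2π·28n).
Dividing by sqrt(n): sqrt(2π·28n) / sqrt(n) = sqrt(2π·28) · n^((1−1)/2), so the limit is sqrt(2π·28).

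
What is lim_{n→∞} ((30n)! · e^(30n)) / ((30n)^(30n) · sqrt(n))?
lim = sqrt(2π·30)

Stirling: (30n)! ~ sqrt(2π·30n) · (30n/e)^(30n). Hence
  (30n)! · e^(30n) / (30n)^(30n) ~ sqrt(2π·30n).
Dividing by sqrt(n): sqrt(2π·30n) / sqrt(n) = sqrt(2π·30) · n^((1−1)/2), so the limit is sqrt(2π·30).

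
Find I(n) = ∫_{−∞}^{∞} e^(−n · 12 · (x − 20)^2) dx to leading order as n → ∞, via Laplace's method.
I(n) = sqrt(π/(12n))

Here φ(x) = 12 · (x − 20)^2 has its unique minimum at x* = 20 with φ(x*) = 0 and φ''(x*) = 24. Laplace's method gives
  I(n) ~ e^(−n φ(x*)) · sqrt(2π / (n · φ''(x*))) = sqrt(2π / (24n)) = sqrt(π/(12n)).
This is exact: substituting u = (x − 20)·sqrt(12n) gives I(n) = (1/sqrt(12n)) ∫_{−∞}^{∞} e^(−u^2) du = sqrt(π/(12n)).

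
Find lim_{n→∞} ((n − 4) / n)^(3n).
lim = e^(−12)

Rewrite as (1 − 4/n)^(3n). By the standard limit (1 + x/n)^n → e^x, we have (1 − 4/n)^n → e^(−4), and raising to the 3rd power gives e^(−12).
More precisely, ln[(1 − 4/n)^(3n)] = 3n · ln(1 − 4/n) = 3n · (-4/n + O(1/n^2)) = -12 + O(1/n) → -12.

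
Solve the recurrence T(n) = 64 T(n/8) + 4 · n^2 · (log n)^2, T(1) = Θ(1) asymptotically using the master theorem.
T(n) = Θ(n^2 · (log n)^3)

Here log_8 64 = 2 and f(n) = 4 · n^2 · (log n)^2 = Θ(n^(log_8 64) · (log n)^2). This is the extended Case 2 of the master theorem (f matches the critical exponent up to log factors), giving T(n) = Θ(n^(log_8 64) · (log n)^(2+1)) = Θ(n^2 · (log n)^3).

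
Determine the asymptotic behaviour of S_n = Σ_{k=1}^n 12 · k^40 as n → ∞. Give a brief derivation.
S_n ~ 12 · n^41 / 41

By integral comparison (Euler-Maclaurin), Σ_{k=1}^n 12 · k^40 = 12 · ∫_0^n x^40 dx + O(n^40) = 12 · n^41/41 + O(n^40). (Equivalently, Faulhaber's formula gives the same leading term.)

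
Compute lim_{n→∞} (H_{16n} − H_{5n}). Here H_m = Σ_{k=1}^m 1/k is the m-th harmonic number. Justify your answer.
lim = ln(16/5)

Euler-Maclaurin gives H_m = ln m + γ + 1/(2m) + O(1/m^2). The γ and O(1/m) terms cancel in the difference:
  H_{16n} − H_{5n} = ln(16n) − ln(5n) + O(1/n) = ln(16/5) + O(1/n).
Hence the limit is ln(16/5).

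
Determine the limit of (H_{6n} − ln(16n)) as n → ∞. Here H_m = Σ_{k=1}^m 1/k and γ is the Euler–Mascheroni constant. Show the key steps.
lim = ln(3/8) + γ

By Euler-Maclaurin, H_m = ln m + γ + O(1/m). So
  H_{6n} − ln(16n) = ln(6n) + γ − ln(16n) + O(1/n)
                       = ln(6/16) + γ + O(1/n).
Hence the limit is ln(6/16) + γ (= ln(3/8)).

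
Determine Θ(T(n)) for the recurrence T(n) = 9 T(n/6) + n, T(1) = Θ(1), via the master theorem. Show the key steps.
T(n) = Θ(n^(log_6 9))

Master theorem: compare f(n) = n to n^(log_6 9) where log_6 9 ≈ 1.226. Since 1 < log_6 9, we have f(n) = O(n^(log_6 9 − ε)) for some ε > 0 — Case 1. Hence T(n) = Θ(n^(log_6 9)).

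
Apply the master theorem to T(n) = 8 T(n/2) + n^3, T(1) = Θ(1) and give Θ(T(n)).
T(n) = Θ(n^3 log n)

log_2 8 = 3, and f(n) = n^3 = Θ(n^(log_2 8)). This is Case 2 of the master theorem: T(n) = Θ(f(n) · log n) = Θ(n^3 log n).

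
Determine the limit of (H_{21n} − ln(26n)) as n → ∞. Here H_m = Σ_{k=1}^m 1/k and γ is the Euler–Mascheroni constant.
lim = ln(21/26) + γ

By Euler-Maclaurin, H_m = ln m + γ + O(1/m). So
  H_{21n} − ln(26n) = ln(21n) + γ − ln(26n) + O(1/n)
                       = ln(21/26) + γ + O(1/n).
Hence the limit is ln(21/26) + γ.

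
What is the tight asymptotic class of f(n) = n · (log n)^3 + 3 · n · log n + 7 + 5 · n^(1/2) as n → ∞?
f(n) ∈ Θ(n · (log n)^3)

Compare the terms by growth order. For large n, n^a · (log n)^b dominates n^a' · (log n)^b' iff a > a', or (a = a' and b > b'). Ranking the 4 terms shows the dominant one is n · (log n)^3. Hence f(n) ∈ Θ(n · (log n)^3).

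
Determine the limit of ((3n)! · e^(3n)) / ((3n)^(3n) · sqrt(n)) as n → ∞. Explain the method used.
lim = sqrt(2π·3)

Stirling: (3n)! ~ sqrt(2π·3n) · (3n/e)^(3n). Hence
  (3n)! · e^(3n) / (3n)^(3n) ~ sqrt(2π·3n).
Dividing by sqrt(n): sqrt(2π·3n) / sqrt(n) = sqrt(2π·3) · n^((1−1)/2), so the limit is sqrt(2π·3).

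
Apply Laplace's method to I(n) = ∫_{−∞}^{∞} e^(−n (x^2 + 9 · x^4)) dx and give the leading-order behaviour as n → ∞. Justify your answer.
I(n) ~ sqrt(π/n)

φ(x) = x^2 + 9 · x^4 has its unique global minimum at x* = 0 (since φ'(x) = 2x + 36x^3 = 0 only at x = 0 for real x with both coefficients positive, and φ → ∞ as |x| → ∞). At x* = 0, φ(0) = 0 and φ''(0) = 2. Laplace's method then gives
  I(n) ~ sqrt(2π / (n · φ''(0))) · e^(−n φ(0)) = sqrt(2π / (2n)) = sqrt(π/n).
The 9 · x^4 term contributes only at subleading order (an O(1/n) relative correction).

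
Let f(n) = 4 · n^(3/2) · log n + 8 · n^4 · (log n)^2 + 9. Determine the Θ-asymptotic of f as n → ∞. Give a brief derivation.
f(n) ∈ Θ(n^4 · (log n)^2)

Compare the terms by growth order. For large n, n^a · (log n)^b dominates n^a' · (log n)^b' iff a > a', or (a = a' and b > b'). Ranking the 3 terms shows the dominant one is 8 · n^4 · (log n)^2. Hence f(n) ∈ Θ(n^4 · (log n)^2).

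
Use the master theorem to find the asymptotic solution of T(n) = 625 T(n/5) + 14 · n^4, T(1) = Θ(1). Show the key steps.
T(n) = Θ(n^4 log n)

log_5 625 = 4, and f(n) = 14 · n^4 = Θ(n^(log_5 625)). This is Case 2 of the master theorem: T(n) = Θ(f(n) · log n) = Θ(n^4 log n).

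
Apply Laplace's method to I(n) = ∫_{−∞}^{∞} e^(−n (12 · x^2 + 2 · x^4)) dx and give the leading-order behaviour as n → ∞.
I(n) ~ sqrt(π/(12n))

φ(x) = 12 · x^2 + 2 · x^4 has its unique global minimum at x* = 0 (since φ'(x) = 24x + 8x^3 = 0 only at x = 0 for real x with both coefficients positive, and φ → ∞ as |x| → ∞). At x* = 0, φ(0) = 0 and φ''(0) = 24. Laplace's method then gives
  I(n) ~ sqrt(2π / (n · φ''(0))) · e^(−n φ(0)) = sqrt(2π / (24n)) = sqrt(π/(12n)).
The 2 · x^4 term contributes only at subleading order (an O(1/n) relative correction).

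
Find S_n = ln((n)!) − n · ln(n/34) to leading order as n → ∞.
S_n ~ n · (ln 34 − 1) + O(ln n)

Stirling: ln((n)!) = n ln(n) − n + O(ln n).
  S_n = n ln(n) − n − n ln(n/34) + O(ln n)
      = n ln(n) − n ln n + n ln 34 − n + O(ln n)
      = n ln 34 − n + O(ln n)
      = n (ln 34 − 1) + O(ln n).
Numerically ln(34) − 1 ≈ 2.5264.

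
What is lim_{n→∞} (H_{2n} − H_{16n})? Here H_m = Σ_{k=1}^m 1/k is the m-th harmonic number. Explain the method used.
lim = ln(2/16) = −ln 8

Euler-Maclaurin gives H_m = ln m + γ + 1/(2m) + O(1/m^2). The γ and O(1/m) terms cancel in the difference:
  H_{2n} − H_{16n} = ln(2n) − ln(16n) + O(1/n) = ln(2/16) + O(1/n).
Hence the limit is ln(2/16) = −ln 8.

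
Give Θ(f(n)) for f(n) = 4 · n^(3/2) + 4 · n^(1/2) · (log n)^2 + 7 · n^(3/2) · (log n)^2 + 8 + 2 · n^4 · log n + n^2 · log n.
f(n) ∈ Θ(n^4 · log n)

Compare the terms by growth order. For large n, n^a · (log n)^b dominates n^a' · (log n)^b' iff a > a', or (a = a' and b > b'). Ranking the 6 terms shows the dominant one is 2 · n^4 · log n. Hence f(n) ∈ Θ(n^4 · log n).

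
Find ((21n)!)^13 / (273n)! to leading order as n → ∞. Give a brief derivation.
((21n)!)^13/(273n)! ~ ((2π·21n)^(12/2) / sqrt(13)) · 13^(−13·21n)  →  0

Write N = 21n. Stirling: N! ~ sqrt(2π N)(N/e)^N and (13N)! ~ sqrt(2π·13N)·(13N/e)^(13N).
  (N!)^13/(13N)! ~ (2π N)^(13/2) (N/e)^(13N) / [sqrt(2π·13N) (13N/e)^(13N)]
     = (2π N)^(13/2) / sqrt(2π·13N) · (N/(13N))^(13N)
     = (2π N)^((13−1)/2) / sqrt(13) · 13^(−13N).
Since 13^13 > 1, the factor 13^(−13N) decays exponentially, so the ratio → 0. Substituting N = 21n gives the stated form.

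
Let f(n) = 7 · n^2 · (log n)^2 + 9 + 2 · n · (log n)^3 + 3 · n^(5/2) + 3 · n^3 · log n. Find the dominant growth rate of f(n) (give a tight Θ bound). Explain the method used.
f(n) ∈ Θ(n^3 · log n)

Compare the terms by growth order. For large n, n^a · (log n)^b dominates n^a' · (log n)^b' iff a > a', or (a = a' and b > b'). Ranking the 5 terms shows the dominant one is 3 · n^3 · log n. Hence f(n) ∈ Θ(n^3 · log n).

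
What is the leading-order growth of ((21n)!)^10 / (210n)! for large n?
((21n)!)^10/(210n)! ~ ((2π·21n)^(9/2) / sqrt(10)) · 10^(−10·21n)  →  0

Write N = 21n. Stirling: N! ~ sqrt(2π N)(N/e)^N and (10N)! ~ sqrt(2π·10N)·(10N/e)^(10N).
  (N!)^10/(10N)! ~ (2π N)^(10/2) (N/e)^(10N) / [sqrt(2π·10N) (10N/e)^(10N)]
     = (2π N)^(10/2) / sqrt(2π·10N) · (N/(10N))^(10N)
     = (2π N)^((10−1)/2) / sqrt(10) · 10^(−10N).
Since 10^10 > 1, the factor 10^(−10N) decays exponentially, so the ratio → 0. Substituting N = 21n gives the stated form.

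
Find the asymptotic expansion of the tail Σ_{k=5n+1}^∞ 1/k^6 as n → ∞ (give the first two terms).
Σ_{k>5n} 1/k^6 = 1/(5 · (5n)^5) − 1/(2 · (5n)^6) + O(1/(5n)^7)

Compare to the integral: ∫_{5n}^∞ x^(−6) dx = [−x^(−5)/5]_{5n}^∞ = 1/((6−1)·(5n)^5). The Euler-Maclaurin correction adds −f(5n)/2 = −1/(2·(5n)^6). Euler-Maclaurin then gives
  Σ_{k>5n} 1/k^6 = ∫_{5n}^∞ dx/x^6 − 1/(2·(5n)^6) + O(1/(5n)^7).
(Equivalently this is ζ(6) − Σ_{k≤5n} 1/k^6.)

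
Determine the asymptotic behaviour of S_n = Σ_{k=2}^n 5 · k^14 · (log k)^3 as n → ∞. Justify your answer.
S_n ~ n^15 · (log n)^3 / 3

By integral comparison, S_n = ∫_1^n 5 · x^14 · (log x)^3 dx + O(n^14 · (log n)^3). For the integral, the leading term of ∫_1^n x^14 (log x)^3 dx is n^15/15 · (log n)^3 (by repeated integration by parts; each step lowers the log-exponent and produces a relatively O(1/log n) correction). Hence S_n ~ n^15 · (log n)^3 / 3.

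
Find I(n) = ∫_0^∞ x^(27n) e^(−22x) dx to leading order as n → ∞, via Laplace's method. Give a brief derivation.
I(n) ~ (sqrt(2π·27n) / 22) · (27n/(22e))^(27n)

Write the integrand as exp(27n ln x − 22x) and set f(x) = 27n ln x − 22x. Then f'(x) = 27n/x − 22 = 0 at x* = 27n/22, and f''(x*) = −27n/x*^2 = −22^2/(27n). Laplace's method (interior maximum) gives
  I(n) ~ e^(f(x*)) · sqrt(2π / |f''(x*)|)
        = exp(27n ln(27n/22) − 27n) · sqrt(2π · 27n / 22^2)
        = (27n/22)^(27n) e^(−27n) · sqrt(2π·27n) / 22
        = (sqrt(2π·27n) / 22) · (27n/(22e))^(27n).
This matches Γ(27n+1)/22^(27n+1) with Stirling applied to Γ.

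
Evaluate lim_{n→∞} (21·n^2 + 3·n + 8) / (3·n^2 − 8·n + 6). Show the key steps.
lim = 21/3 = 7

For large n the leading n^2 terms dominate both numerator and denominator. Dividing top and bottom by n^2, every other term tends to 0, leaving 21/3 = 7.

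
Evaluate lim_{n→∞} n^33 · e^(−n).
lim = 0

Exponentials with base > 1 dominate every fixed polynomial: for any fixed c, n^c / e^n → 0 as n → ∞ (e.g. by the ratio test, or since e^n grows faster than any power of n). Hence n^33 · e^(−n) = n^33 / e^n → 0.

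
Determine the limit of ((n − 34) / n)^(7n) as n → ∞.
lim = e^(−238)

Rewrite as (1 − 34/n)^(7n). By the standard limit (1 + x/n)^n → e^x, we have (1 − 34/n)^n → e^(−34), and raising to the 7th power gives e^(−238).
More precisely, ln[(1 − 34/n)^(7n)] = 7n · ln(1 − 34/n) = 7n · (-34/n + O(1/n^2)) = -238 + O(1/n) → -238.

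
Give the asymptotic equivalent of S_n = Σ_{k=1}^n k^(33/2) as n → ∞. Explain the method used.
S_n ~ (2/35) · n^(35/2)

Integral comparison: Σ_{k=1}^n k^(33/2) = ∫_0^n x^(33/2) dx + O(n^(33/2)). The integral is n^(1 + 33/2) / (1 + 33/2) = n^((33+2)/2) / ((33+2)/2) = (2/35) · n^(35/2).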